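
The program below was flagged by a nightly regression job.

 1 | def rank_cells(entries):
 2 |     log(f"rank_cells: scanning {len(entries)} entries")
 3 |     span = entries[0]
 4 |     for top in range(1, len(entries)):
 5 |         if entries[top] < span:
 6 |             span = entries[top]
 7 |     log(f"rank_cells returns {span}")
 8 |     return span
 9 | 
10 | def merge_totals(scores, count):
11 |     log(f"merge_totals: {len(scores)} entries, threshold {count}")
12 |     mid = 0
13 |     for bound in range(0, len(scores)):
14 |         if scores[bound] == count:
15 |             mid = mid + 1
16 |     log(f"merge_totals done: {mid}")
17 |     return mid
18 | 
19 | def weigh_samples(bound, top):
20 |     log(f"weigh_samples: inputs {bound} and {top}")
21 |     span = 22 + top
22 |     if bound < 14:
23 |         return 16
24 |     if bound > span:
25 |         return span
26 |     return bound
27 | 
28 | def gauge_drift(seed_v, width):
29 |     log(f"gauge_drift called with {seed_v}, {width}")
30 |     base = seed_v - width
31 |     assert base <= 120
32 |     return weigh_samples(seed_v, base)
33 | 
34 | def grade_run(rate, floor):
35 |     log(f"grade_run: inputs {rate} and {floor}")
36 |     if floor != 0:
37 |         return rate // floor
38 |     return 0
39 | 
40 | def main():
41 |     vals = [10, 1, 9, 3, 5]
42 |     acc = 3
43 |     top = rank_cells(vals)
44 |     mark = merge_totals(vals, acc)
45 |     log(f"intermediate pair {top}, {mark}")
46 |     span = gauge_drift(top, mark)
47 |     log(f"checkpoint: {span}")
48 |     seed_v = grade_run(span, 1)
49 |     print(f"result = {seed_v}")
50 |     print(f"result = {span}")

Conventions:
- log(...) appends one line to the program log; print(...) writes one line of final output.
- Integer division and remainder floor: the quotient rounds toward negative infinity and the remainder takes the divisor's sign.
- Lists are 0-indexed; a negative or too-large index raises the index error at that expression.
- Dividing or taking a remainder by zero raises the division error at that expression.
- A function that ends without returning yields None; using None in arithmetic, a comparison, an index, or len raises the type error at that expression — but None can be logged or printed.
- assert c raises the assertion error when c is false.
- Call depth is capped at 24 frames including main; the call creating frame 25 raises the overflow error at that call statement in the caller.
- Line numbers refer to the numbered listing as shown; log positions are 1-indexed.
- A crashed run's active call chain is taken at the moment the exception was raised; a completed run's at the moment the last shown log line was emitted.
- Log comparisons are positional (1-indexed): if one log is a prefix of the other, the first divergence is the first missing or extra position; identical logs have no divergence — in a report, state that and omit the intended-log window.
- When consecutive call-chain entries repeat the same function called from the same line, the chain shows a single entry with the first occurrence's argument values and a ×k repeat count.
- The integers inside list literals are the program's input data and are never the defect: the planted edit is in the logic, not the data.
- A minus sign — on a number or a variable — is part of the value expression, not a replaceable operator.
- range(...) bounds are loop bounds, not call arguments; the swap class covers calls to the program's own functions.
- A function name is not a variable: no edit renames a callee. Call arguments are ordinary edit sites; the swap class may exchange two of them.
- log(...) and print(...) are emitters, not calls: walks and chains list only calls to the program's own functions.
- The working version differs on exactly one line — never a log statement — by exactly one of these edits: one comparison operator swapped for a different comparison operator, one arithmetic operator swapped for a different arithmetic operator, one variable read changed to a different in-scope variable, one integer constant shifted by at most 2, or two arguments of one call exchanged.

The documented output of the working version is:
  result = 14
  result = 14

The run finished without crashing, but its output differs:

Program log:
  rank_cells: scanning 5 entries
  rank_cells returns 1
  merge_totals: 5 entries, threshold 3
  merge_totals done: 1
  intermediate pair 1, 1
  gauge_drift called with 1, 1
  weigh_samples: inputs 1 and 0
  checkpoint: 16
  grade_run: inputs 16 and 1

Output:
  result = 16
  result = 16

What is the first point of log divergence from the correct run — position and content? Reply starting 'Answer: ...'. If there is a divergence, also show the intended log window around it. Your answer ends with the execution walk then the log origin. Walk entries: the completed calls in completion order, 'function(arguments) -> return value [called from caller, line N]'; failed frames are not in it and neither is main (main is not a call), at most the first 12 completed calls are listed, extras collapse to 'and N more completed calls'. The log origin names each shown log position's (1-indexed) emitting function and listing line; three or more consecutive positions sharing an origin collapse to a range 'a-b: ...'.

Answer: at position 8 the run shows 'checkpoint: 16' where the working version logs 'checkpoint: 14'.
Intended log window:
  6: gauge_drift called with 1, 1
  7: weigh_samples: inputs 1 and 0
  8: checkpoint: 14
  9: grade_run: inputs 14 and 1
Execution walk:
  rank_cells([10, 1, 9, 3, 5]) -> 1  [called from main, line 43]
  merge_totals([10, 1, 9, 3, 5], 3) -> 1  [called from main, line 44]
  weigh_samples(1, 0) -> 16  [called from gauge_drift, line 32]
  gauge_drift(1, 1) -> 16  [called from main, line 46]
  grade_run(16, 1) -> 16  [called from main, line 48]
Log origins:
  1: emitted by rank_cells (line 2)
  2: emitted by rank_cells (line 7)
  3: emitted by merge_totals (line 11)
  4: emitted by merge_totals (line 16)
  5: emitted by main (line 45)
  6: emitted by gauge_drift (line 29)
  7: emitted by weigh_samples (line 20)
  8: emitted by main (line 47)
  9: emitted by grade_run (line 35)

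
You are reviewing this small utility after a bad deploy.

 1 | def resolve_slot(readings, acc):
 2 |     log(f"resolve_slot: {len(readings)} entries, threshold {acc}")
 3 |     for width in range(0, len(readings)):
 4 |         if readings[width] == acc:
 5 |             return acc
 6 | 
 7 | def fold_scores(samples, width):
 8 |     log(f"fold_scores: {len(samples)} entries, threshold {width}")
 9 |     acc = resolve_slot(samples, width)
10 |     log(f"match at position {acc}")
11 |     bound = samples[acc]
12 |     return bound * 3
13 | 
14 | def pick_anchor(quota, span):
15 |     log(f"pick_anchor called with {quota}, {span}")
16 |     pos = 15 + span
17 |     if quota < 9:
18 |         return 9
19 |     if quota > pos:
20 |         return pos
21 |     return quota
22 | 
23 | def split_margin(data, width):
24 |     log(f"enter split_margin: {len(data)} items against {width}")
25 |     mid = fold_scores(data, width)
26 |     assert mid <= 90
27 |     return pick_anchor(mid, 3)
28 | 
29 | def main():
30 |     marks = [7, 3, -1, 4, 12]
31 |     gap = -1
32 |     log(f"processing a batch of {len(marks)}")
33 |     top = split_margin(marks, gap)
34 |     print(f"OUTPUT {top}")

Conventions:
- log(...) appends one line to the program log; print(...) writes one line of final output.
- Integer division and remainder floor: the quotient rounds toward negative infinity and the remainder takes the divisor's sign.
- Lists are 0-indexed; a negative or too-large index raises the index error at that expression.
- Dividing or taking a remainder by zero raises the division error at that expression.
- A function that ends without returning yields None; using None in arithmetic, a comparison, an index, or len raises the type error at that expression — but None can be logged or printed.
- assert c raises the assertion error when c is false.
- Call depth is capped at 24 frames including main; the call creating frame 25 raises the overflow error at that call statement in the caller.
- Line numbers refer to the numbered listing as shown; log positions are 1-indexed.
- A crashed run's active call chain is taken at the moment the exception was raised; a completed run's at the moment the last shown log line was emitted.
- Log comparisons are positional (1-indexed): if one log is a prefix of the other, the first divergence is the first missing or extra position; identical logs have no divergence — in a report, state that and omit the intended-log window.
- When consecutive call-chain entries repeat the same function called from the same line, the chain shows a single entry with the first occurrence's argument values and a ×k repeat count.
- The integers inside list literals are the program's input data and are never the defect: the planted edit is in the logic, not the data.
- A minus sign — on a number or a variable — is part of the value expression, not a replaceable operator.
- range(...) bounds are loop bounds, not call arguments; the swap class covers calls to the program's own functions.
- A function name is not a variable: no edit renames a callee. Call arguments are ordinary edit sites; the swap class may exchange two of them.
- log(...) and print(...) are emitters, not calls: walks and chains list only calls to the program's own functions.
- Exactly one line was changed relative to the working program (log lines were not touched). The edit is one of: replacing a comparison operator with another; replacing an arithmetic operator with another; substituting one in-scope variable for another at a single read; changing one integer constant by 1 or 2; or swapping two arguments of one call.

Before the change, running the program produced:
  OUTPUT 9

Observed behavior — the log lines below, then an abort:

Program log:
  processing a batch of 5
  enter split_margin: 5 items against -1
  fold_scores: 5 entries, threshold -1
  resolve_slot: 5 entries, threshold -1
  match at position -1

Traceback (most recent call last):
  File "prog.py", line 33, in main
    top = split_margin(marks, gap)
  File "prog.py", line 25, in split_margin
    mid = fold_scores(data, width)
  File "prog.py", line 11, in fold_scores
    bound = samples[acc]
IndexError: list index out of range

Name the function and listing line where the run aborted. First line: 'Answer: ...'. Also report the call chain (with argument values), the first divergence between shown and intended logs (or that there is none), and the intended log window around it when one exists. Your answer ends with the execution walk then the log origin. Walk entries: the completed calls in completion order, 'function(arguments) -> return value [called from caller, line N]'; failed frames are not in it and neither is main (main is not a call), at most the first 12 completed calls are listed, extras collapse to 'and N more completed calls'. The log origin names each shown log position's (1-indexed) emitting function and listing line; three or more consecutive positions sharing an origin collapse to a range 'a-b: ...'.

Answer: the error was raised in fold_scores, line 11.
Core observation: At log position 5 the runs split — shown 'match at position -1', but the working version logs 'match at position 2'.
Call chain: main -> split_margin([7, 3, -1, 4, 12], -1) (called at line 33) -> fold_scores([7, 3, -1, 4, 12], -1) (called at line 25).
First divergence: position 5; shown 'match at position -1' vs intended 'match at position 2'.
Intended log window:
  3: fold_scores: 5 entries, threshold -1
  4: resolve_slot: 5 entries, threshold -1
  5: match at position 2
  6: pick_anchor called with -3, 3
Execution walk:
  resolve_slot([7, 3, -1, 4, 12], -1) -> -1  [called from fold_scores, line 9]
Log origins:
  1: from main, line 32
  2: from split_margin, line 24
  3: from fold_scores, line 8
  4: from resolve_slot, line 2
  5: from fold_scores, line 10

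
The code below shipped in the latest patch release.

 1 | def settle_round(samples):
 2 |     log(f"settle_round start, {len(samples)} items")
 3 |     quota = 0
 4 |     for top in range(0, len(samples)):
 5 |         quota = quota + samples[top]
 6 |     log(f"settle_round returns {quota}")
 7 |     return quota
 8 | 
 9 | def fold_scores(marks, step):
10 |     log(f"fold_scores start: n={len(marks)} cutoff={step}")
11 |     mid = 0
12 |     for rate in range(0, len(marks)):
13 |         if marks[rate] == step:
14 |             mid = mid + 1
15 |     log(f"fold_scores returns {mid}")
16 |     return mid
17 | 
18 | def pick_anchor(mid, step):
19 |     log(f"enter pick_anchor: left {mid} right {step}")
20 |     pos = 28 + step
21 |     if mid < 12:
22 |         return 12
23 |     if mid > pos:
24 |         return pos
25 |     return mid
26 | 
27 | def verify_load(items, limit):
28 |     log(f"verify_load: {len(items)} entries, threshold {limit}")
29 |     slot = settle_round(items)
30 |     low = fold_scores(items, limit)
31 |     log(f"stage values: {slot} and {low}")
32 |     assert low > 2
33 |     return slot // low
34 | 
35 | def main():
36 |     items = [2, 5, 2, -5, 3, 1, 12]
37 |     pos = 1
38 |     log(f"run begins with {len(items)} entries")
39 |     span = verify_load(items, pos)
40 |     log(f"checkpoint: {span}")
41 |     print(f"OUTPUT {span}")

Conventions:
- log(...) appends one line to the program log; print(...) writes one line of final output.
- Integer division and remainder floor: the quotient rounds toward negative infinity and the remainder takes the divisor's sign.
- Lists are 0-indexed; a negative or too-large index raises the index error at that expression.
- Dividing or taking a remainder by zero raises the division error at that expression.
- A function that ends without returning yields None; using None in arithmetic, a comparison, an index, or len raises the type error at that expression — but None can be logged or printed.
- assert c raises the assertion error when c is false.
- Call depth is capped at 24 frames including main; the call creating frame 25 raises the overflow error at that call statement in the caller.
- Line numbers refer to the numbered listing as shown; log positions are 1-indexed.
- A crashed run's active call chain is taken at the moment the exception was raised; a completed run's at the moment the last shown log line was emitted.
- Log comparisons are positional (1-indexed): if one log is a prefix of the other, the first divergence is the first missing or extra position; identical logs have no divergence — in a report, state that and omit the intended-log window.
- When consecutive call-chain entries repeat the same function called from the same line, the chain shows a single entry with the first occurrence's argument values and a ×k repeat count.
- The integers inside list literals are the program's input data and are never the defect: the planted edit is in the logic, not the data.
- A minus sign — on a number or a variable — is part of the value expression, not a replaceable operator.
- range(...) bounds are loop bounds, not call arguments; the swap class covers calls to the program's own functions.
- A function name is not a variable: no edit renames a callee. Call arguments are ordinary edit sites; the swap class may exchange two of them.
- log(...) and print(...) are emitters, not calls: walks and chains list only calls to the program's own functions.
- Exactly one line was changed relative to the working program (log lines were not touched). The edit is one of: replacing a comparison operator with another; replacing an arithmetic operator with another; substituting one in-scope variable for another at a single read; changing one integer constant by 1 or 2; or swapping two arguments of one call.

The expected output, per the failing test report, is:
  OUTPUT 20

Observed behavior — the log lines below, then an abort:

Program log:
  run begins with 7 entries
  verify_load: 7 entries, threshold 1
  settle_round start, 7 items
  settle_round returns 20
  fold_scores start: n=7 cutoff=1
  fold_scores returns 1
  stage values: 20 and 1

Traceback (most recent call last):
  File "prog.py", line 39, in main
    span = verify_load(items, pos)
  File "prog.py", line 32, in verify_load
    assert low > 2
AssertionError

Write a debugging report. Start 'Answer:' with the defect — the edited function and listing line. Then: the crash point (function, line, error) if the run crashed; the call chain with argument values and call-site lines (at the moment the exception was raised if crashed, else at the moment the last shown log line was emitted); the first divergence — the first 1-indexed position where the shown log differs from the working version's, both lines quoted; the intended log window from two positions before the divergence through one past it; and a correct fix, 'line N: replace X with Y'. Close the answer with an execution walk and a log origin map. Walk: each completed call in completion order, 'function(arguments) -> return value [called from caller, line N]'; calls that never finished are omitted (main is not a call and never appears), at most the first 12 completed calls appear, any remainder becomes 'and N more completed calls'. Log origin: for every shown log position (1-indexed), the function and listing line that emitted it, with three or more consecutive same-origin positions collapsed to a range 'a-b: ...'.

Answer: the defect is in verify_load at line 32.
The tell: After 7 matching log lines the faulty run goes silent, while the working version continues with 'checkpoint: 20'.
Crash: verify_load, line 32, AssertionError.
Call chain: main -> verify_load([2, 5, 2, -5, 3, 1, 12], 1) (called at line 39).
First divergence: position 8 — after 7 matching lines the faulty run goes silent; intended next line 'checkpoint: 20'.
Intended log window:
  6: fold_scores returns 1
  7: stage values: 20 and 1
  8: checkpoint: 20
Execution walk:
  settle_round([2, 5, 2, -5, 3, 1, 12]) -> 20  [called from verify_load, line 29]
  fold_scores([2, 5, 2, -5, 3, 1, 12], 1) -> 1  [called from verify_load, line 30]
Origin of each log line:
  1: from main, line 38
  2: from verify_load, line 28
  3: from settle_round, line 2
  4: from settle_round, line 6
  5: from fold_scores, line 10
  6: from fold_scores, line 15
  7: from verify_load, line 31
A correct fix: line 32: replace `2` with `0`.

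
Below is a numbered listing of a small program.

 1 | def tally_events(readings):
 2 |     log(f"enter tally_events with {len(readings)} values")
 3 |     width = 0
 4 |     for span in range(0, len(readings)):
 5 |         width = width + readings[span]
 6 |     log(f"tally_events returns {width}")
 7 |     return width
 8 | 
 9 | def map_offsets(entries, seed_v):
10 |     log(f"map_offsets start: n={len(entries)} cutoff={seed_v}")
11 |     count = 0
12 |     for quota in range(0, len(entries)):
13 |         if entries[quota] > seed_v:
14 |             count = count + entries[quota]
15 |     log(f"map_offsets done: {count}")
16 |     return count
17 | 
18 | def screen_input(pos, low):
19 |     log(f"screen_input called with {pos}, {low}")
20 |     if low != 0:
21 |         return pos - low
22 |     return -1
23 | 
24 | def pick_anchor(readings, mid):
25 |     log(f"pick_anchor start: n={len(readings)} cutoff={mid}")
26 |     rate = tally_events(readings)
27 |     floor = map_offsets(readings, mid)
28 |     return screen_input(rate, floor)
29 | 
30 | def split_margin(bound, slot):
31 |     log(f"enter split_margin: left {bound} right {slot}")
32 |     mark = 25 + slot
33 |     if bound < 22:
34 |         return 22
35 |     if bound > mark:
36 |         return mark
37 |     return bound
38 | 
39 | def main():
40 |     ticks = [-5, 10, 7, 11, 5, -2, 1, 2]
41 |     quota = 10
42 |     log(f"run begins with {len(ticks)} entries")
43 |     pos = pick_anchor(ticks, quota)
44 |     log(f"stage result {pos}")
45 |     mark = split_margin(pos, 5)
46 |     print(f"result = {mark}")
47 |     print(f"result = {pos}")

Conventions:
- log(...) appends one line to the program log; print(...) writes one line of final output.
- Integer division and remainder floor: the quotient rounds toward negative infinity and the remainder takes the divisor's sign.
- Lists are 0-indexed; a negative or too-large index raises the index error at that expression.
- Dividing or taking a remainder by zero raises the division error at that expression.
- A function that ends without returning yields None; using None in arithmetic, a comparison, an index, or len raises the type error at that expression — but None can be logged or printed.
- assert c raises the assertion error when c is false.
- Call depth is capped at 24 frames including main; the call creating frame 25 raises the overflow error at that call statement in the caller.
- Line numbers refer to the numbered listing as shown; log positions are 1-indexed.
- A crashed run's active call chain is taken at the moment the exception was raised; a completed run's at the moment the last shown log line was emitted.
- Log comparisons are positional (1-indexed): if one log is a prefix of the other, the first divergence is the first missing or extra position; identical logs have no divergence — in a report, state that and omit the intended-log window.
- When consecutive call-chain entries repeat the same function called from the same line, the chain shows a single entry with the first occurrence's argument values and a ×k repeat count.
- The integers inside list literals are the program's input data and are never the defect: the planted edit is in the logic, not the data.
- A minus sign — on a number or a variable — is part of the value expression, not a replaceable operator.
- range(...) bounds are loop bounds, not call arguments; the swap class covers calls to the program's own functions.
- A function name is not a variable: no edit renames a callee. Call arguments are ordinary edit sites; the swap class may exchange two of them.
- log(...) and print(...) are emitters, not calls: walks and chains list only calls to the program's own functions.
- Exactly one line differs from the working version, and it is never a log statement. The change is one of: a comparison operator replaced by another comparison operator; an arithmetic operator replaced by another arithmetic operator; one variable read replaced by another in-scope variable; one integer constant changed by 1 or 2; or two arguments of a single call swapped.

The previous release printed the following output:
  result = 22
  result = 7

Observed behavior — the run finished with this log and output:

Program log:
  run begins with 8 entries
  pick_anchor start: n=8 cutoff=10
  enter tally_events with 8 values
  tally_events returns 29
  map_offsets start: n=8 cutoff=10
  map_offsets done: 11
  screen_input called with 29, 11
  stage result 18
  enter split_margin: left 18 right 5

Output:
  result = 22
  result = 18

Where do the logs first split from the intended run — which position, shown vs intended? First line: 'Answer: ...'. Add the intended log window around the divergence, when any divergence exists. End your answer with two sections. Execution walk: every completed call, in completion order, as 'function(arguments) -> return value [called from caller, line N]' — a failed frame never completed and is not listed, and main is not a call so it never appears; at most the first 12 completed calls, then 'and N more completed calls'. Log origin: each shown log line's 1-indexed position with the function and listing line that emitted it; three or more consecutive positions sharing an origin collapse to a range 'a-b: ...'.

Answer: position 8 — shown 'stage result 18', intended 'stage result 7'.
Intended log window:
  6: map_offsets done: 11
  7: screen_input called with 29, 11
  8: stage result 7
  9: enter split_margin: left 7 right 5
Execution walk:
  tally_events([-5, 10, 7, 11, 5, -2, 1, 2]) -> 29  [called from pick_anchor, line 26]
  map_offsets([-5, 10, 7, 11, 5, -2, 1, 2], 10) -> 11  [called from pick_anchor, line 27]
  screen_input(29, 11) -> 18  [called from pick_anchor, line 28]
  pick_anchor([-5, 10, 7, 11, 5, -2, 1, 2], 10) -> 18  [called from main, line 43]
  split_margin(18, 5) -> 22  [called from main, line 45]
Log line origins:
  1: logged in main at line 42
  2: logged in pick_anchor at line 25
  3: logged in tally_events at line 2
  4: logged in tally_events at line 6
  5: logged in map_offsets at line 10
  6: logged in map_offsets at line 15
  7: logged in screen_input at line 19
  8: logged in main at line 44
  9: logged in split_margin at line 31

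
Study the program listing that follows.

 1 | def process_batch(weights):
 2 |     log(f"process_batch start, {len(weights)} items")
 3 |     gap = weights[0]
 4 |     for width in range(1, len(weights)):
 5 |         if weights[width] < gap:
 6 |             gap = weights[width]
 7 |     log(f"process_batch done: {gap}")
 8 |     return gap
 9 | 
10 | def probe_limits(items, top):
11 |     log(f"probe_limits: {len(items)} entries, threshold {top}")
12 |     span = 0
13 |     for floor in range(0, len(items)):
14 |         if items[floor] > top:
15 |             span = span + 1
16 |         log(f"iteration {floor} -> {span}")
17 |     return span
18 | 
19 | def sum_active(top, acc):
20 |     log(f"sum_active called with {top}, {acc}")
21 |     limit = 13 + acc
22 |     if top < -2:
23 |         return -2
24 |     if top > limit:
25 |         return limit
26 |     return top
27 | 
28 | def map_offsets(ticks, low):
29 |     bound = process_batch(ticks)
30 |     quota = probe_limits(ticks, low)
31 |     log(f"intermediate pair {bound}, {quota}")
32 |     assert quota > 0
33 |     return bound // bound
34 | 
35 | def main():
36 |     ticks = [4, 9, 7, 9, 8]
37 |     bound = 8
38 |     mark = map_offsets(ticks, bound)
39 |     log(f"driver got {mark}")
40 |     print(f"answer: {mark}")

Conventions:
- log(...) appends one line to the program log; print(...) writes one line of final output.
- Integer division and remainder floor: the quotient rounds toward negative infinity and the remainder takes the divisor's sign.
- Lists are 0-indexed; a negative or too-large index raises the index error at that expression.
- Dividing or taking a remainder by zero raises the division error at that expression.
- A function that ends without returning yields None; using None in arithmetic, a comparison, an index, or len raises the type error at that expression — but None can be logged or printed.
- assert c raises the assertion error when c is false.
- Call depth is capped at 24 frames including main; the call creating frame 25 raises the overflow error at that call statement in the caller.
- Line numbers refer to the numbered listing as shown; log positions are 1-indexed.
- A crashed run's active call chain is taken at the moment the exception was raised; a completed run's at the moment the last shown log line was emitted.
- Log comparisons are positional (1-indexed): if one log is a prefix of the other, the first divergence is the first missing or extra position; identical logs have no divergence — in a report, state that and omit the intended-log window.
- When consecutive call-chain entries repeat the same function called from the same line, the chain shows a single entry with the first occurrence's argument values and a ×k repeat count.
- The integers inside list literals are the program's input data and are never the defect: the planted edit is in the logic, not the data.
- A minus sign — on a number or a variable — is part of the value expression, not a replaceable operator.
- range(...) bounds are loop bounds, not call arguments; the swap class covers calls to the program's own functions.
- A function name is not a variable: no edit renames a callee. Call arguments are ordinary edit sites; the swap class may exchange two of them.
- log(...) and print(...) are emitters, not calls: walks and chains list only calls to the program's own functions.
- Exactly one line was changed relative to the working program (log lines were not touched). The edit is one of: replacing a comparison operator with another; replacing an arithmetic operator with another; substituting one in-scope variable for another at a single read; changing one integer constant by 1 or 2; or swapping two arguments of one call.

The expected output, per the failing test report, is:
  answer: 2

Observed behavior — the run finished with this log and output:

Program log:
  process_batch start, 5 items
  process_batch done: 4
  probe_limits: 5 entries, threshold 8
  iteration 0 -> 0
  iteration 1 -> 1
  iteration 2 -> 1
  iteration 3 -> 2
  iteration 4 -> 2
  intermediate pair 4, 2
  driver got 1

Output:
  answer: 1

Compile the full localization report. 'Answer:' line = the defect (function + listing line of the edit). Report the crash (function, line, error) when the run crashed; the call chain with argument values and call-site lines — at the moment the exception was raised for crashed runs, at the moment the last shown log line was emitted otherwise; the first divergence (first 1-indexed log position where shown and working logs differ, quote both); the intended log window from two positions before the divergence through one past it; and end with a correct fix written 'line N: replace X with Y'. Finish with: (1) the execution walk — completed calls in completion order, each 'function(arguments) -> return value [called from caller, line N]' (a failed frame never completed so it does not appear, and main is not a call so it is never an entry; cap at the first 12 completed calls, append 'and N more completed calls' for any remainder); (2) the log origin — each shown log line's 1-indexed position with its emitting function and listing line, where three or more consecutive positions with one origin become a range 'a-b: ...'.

Answer: the defect is in map_offsets at line 33.
Core observation: The earliest visible damage is log position 10 — 'driver got 1' rather than the intended 'driver got 2'.
Call chain: main.
First divergence: position 10; shown 'driver got 1' vs intended 'driver got 2'.
Intended log window:
  8: iteration 4 -> 2
  9: intermediate pair 4, 2
  10: driver got 2
Execution walk:
  process_batch([4, 9, 7, 9, 8]) -> 4  [called from map_offsets, line 29]
  probe_limits([4, 9, 7, 9, 8], 8) -> 2  [called from map_offsets, line 30]
  map_offsets([4, 9, 7, 9, 8], 8) -> 1  [called from main, line 38]
Log line origins:
  1: logged in process_batch at line 2
  2: logged in process_batch at line 7
  3: logged in probe_limits at line 11
  4-8: logged in probe_limits at line 16
  9: logged in map_offsets at line 31
  10: logged in main at line 39
A correct fix: line 33: replace `bound // bound` with `bound // quota`.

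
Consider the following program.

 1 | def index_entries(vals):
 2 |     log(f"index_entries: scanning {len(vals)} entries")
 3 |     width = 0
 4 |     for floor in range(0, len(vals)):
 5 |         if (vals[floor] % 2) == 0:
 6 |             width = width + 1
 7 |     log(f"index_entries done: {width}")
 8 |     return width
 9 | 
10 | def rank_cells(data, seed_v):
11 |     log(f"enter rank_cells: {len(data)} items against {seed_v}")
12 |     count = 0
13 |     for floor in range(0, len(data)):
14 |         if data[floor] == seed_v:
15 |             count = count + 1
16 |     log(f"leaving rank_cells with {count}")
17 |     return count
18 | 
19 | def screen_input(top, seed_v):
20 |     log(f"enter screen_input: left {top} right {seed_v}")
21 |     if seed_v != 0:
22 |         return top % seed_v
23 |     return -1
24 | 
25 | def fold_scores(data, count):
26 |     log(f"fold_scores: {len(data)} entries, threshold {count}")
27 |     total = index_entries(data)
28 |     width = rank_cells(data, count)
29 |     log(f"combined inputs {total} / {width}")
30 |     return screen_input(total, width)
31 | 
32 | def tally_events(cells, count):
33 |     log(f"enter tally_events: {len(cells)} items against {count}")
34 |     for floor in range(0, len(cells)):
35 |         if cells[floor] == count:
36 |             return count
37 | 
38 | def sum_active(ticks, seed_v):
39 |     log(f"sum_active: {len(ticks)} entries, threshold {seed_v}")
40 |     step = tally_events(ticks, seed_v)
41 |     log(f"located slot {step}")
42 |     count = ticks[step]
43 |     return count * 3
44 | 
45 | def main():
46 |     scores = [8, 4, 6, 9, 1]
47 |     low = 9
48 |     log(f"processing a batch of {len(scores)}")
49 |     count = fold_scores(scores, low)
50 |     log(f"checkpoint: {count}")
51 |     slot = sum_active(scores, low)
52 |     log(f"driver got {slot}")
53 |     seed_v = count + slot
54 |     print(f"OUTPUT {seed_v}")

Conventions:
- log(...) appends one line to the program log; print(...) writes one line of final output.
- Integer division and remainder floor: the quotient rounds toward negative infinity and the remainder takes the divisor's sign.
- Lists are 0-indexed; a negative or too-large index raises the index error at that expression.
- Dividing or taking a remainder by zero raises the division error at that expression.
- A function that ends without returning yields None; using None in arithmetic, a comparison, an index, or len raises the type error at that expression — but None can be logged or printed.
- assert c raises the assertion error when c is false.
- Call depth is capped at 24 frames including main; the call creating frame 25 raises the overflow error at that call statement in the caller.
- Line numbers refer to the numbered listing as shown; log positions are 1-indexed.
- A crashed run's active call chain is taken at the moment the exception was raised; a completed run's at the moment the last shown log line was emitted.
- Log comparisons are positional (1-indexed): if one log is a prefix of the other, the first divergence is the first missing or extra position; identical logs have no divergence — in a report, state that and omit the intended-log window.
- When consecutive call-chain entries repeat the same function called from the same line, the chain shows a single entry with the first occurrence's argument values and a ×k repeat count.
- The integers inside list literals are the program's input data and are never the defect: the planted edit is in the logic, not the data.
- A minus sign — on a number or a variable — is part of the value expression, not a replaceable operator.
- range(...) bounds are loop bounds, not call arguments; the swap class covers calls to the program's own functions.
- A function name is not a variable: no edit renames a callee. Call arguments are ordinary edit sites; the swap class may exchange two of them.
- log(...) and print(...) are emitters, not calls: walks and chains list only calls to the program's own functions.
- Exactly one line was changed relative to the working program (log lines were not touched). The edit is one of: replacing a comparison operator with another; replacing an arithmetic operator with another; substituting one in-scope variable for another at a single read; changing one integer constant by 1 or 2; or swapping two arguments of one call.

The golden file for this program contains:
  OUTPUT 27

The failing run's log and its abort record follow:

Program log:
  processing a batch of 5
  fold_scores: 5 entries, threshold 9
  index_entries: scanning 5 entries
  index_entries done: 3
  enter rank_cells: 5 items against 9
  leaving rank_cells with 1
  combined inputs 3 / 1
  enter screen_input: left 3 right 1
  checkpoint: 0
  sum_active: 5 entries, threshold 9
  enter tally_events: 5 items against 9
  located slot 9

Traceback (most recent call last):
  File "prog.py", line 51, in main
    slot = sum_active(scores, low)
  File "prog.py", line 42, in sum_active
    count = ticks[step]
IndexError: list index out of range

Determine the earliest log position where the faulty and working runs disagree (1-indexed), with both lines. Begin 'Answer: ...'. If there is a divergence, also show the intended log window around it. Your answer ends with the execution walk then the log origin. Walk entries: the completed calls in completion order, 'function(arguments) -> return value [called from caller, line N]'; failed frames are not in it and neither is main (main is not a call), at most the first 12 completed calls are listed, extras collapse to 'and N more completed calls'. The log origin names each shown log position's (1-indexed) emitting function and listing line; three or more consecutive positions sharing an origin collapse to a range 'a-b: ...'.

Answer: position 12 — the shown line 'located slot 9' should read 'located slot 3'.
Intended log window:
  10: sum_active: 5 entries, threshold 9
  11: enter tally_events: 5 items against 9
  12: located slot 3
  13: driver got 27
Execution walk:
  index_entries([8, 4, 6, 9, 1]) -> 3  [called from fold_scores, line 27]
  rank_cells([8, 4, 6, 9, 1], 9) -> 1  [called from fold_scores, line 28]
  screen_input(3, 1) -> 0  [called from fold_scores, line 30]
  fold_scores([8, 4, 6, 9, 1], 9) -> 0  [called from main, line 49]
  tally_events([8, 4, 6, 9, 1], 9) -> 9  [called from sum_active, line 40]
Log origin:
  1: from main, line 48
  2: from fold_scores, line 26
  3: from index_entries, line 2
  4: from index_entries, line 7
  5: from rank_cells, line 11
  6: from rank_cells, line 16
  7: from fold_scores, line 29
  8: from screen_input, line 20
  9: from main, line 50
  10: from sum_active, line 39
  11: from tally_events, line 33
  12: from sum_active, line 41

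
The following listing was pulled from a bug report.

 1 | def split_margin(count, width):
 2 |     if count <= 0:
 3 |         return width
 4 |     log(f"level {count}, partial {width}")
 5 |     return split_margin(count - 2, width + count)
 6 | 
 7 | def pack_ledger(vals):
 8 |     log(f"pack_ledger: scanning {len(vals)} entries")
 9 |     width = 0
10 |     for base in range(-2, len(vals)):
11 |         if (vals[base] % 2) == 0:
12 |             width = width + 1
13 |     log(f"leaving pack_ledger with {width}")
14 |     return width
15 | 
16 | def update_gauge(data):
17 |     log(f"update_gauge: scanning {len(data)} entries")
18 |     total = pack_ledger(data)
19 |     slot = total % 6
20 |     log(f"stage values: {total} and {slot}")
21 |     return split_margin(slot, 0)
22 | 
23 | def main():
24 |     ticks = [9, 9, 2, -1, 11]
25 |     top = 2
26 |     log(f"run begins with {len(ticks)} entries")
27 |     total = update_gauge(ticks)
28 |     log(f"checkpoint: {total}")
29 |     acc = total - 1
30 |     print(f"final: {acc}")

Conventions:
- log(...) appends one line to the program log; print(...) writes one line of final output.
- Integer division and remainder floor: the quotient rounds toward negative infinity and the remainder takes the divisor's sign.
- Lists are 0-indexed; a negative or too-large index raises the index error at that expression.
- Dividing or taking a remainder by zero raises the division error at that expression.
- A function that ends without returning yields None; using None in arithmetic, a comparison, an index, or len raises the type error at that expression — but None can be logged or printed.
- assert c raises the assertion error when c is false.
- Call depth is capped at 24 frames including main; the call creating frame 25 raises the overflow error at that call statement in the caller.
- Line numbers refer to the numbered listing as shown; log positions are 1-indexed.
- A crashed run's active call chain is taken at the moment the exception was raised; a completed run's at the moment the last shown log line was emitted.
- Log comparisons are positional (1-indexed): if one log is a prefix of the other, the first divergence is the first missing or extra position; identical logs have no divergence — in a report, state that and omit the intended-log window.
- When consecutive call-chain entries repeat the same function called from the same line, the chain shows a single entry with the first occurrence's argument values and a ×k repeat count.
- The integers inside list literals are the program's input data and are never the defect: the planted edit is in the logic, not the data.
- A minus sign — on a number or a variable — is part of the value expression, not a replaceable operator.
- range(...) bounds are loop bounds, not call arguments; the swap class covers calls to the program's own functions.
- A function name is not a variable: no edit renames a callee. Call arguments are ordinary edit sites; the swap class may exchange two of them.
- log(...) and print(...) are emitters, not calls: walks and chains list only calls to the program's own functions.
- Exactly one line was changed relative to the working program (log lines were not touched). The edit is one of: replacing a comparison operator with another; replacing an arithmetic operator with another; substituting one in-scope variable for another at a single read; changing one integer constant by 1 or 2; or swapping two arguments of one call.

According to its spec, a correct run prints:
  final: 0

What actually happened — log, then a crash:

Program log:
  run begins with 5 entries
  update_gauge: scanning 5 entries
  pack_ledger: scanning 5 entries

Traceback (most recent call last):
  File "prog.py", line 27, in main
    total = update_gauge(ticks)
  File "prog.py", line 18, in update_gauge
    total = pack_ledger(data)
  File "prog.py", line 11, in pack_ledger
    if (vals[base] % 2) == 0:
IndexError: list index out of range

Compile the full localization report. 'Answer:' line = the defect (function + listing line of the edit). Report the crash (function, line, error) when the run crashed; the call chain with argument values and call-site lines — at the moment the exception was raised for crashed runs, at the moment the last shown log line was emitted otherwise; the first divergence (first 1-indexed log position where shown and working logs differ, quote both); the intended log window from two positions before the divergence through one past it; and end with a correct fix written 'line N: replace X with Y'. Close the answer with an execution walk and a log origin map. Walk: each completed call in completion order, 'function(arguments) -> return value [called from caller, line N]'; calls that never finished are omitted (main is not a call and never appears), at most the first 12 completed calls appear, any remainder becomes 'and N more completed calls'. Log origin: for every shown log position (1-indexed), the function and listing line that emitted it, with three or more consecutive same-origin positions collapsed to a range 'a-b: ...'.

Answer: the defect is in pack_ledger at line 10.
Key fact: A complete run would log 'leaving pack_ledger with 1' next, but this one stopped at 3 lines.
Crash: pack_ledger, line 11, IndexError.
Call chain: main -> update_gauge([9, 9, 2, -1, 11]) (called at line 27) -> pack_ledger([9, 9, 2, -1, 11]) (called at line 18).
First divergence: position 4; the shown log stops at 3 lines while the working version next logs 'leaving pack_ledger with 1'.
Intended log window:
  2: update_gauge: scanning 5 entries
  3: pack_ledger: scanning 5 entries
  4: leaving pack_ledger with 1
  5: stage values: 1 and 1
Execution walk:
  (no call completed)
Log origins:
  1 — main, line 26
  2 — update_gauge, line 17
  3 — pack_ledger, line 8
A correct fix: line 10: replace `-2` with `0`.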